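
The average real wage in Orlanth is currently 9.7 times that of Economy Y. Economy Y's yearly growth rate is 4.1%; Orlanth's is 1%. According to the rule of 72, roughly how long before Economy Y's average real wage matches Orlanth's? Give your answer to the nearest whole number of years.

What matters is the difference: 3.1 pp.
Rule of 72 on the gap: the ratio halves every 72/3.1 ≈ 23.23 years.
A 9.7 times gap takes log₂(9.7) ≈ 3.28 halvings to close: 3.28 × 23.23 ≈ 76 years.

around 76 years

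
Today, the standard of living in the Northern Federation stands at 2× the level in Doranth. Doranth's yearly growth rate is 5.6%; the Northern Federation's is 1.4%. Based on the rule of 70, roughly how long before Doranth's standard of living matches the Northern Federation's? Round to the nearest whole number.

≈ 17 years

Doranth gains on the Northern Federation at 5.6% − 1.4% = 4.2 points a year.
At that relative rate the gap halves every 70/4.2 ≈ 16.67 years.
A 2× gap closes after 1 halving: 1 × 16.67 ≈ 17 years.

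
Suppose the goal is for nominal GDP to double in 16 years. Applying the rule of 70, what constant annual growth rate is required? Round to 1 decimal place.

4.4%

70 / 16 ≈ 4.38, so about 4.4% a year.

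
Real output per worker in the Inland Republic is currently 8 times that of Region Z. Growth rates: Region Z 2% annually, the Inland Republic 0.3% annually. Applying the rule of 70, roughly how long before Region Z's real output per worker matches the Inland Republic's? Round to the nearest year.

What matters is the difference: 1.7 pp.
Rule of 70 on the gap: the ratio halves every 70/1.7 ≈ 41.18 years.
An 8 times gap closes after 3 halvings: 3 × 41.18 ≈ 124 years.

about 124 years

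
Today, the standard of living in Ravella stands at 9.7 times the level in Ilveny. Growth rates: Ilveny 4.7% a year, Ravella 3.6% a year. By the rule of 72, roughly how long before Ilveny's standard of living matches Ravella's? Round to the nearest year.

Ilveny gains on Ravella at 4.7% − 3.6% = 1.1 points a year.
At that relative rate the gap halves every 72/1.1 ≈ 65.45 years.
A 9.7 times gap takes log₂(9.7) ≈ 3.28 halvings to close: 3.28 × 65.45 ≈ 215 years.

approximately 215 years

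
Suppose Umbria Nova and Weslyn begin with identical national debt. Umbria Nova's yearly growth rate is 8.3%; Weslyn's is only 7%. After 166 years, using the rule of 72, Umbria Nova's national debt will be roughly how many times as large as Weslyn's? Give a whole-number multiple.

around 8 times

Only the 1.3-point difference matters.
72/1.3 ≈ 55.38 years per doubling of the ratio; 166 years gives 3.00 doublings, so ≈ 8×.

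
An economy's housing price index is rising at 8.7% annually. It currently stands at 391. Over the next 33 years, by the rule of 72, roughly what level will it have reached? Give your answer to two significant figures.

approximately 6200

It doubles every 72/8.7 ≈ 8.28 years, so 33 years is 3.99 doublings.
2^3.99 ≈ 15.89; 391 × 15.89 ≈ 6200.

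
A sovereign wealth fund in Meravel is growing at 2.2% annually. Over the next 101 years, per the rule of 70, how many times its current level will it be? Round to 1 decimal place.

Doubling time ≈ 70/2.2 = 31.82 years.
101 years / 31.82 ≈ 3.17 doublings → factor 2^3.17 ≈ 9.0.

around 9.0 times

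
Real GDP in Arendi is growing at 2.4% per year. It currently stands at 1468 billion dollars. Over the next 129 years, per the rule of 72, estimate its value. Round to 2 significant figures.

It doubles every 72/2.4 ≈ 30.00 years, so 129 years is 4.30 doublings.
2^4.30 ≈ 19.70; 1468 × 19.70 ≈ 29000 billion dollars.

roughly 29000 billion dollars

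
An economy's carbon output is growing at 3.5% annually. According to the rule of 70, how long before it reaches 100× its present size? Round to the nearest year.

roughly 133 years

At 3.5% it doubles every 70/3.5 ≈ 20.00 years.
100× is log₂ 100 ≈ 6.64 doublings, so ≈ 6.64 × 20.00 = 133 years.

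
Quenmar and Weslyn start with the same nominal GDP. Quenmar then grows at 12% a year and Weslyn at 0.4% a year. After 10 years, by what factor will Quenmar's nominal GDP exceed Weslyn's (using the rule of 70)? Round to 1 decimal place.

roughly 3.2 times

Quenmar pulls ahead at 11.6 pp per year, so the ratio doubles every 70/11.6 ≈ 6.03 years.
In 10 years that's 1.66 doublings: 2^1.66 ≈ 3.2.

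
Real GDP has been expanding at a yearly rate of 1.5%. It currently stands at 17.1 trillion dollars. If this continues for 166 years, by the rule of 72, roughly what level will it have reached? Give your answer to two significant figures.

around 190 trillion dollars

It doubles every 72/1.5 ≈ 48.00 years, so 166 years is 3.46 doublings.
2^3.46 ≈ 11.00; 17.1 × 11.00 ≈ 190 trillion dollars.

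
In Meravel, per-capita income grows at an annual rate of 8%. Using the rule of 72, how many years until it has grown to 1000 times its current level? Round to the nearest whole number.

around 90 years

At 8% it doubles every 72/8 ≈ 9.00 years.
Reaching 1000× takes log₂(1000) ≈ 9.97 doublings.
9.97 × 9.00 ≈ 90 years.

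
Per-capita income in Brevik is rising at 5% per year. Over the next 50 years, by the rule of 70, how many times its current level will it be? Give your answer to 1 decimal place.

Doubles every ≈ 14.00 years (70/5).
50 years is 3.57 doublings; 2^3.57 ≈ 11.9×.

roughly 11.9 times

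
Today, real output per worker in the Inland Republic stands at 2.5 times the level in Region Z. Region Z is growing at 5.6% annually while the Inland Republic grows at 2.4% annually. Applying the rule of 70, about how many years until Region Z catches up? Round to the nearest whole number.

Region Z gains on the Inland Republic at 5.6% − 2.4% = 3.2 points a year.
At that relative rate the gap halves every 70/3.2 ≈ 21.88 years.
A 2.5 times gap takes log₂(2.5) ≈ 1.32 halvings to close: 1.32 × 21.88 ≈ 29 years.

about 29 years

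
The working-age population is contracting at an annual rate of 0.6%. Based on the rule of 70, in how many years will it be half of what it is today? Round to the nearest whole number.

Falling at 0.6%, it halves about every 70/0.6 = 116.67 years.

approximately 117 years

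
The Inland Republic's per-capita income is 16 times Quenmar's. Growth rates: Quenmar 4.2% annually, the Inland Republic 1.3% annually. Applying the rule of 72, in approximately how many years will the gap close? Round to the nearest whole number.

The growth-rate gap is 4.2% − 1.3% = 2.9 percentage points.
So the ratio between them halves every 72/2.9 ≈ 24.83 years.
A 16 times gap closes after 4 halvings: 4 × 24.83 ≈ 99 years.

roughly 99 years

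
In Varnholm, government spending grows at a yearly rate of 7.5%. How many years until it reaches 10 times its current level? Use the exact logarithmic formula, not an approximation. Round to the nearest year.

t = ln(10) / ln(1 + 0.075) = 2.3026 / 0.072321 ≈ 31.84.
≈ 32 years.

32 years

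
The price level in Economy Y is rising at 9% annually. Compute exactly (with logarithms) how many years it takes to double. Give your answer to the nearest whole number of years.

t = ln(2) / ln(1 + 0.09) = 0.6931 / 0.086178 ≈ 8.04.
≈ 8 years.

8 years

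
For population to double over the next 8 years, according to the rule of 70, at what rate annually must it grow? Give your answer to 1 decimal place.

approximately 8.8%

70 / 8 ≈ 8.75, so about 8.8% annually.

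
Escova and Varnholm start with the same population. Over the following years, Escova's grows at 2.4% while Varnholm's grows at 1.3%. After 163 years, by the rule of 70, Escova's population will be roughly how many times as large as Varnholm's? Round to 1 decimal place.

Escova pulls ahead at 1.1 pp per year, so the ratio doubles every 70/1.1 ≈ 63.64 years.
In 163 years that's 2.56 doublings: 2^2.56 ≈ 5.9.

about 5.9 times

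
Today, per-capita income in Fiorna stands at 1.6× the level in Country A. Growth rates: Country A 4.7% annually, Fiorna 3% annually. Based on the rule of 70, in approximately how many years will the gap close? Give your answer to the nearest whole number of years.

roughly 28 years

The growth-rate gap is 4.7% − 3% = 1.7 percentage points.
So the ratio between them halves every 70/1.7 ≈ 41.18 years.
A 1.6× gap takes log₂(1.6) ≈ 0.68 halvings to close: 0.68 × 41.18 ≈ 28 years.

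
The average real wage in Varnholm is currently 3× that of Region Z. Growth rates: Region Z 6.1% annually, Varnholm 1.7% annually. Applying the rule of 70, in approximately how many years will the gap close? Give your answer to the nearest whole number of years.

What matters is the difference: 4.4 pp.
Rule of 70 on the gap: the ratio halves every 70/4.4 ≈ 15.91 years.
A 3× gap takes log₂(3) ≈ 1.58 halvings to close: 1.58 × 15.91 ≈ 25 years.

approximately 25 years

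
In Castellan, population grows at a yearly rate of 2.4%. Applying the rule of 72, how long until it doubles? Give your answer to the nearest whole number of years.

72/2.4 ≈ 30.00, so it doubles roughly every 30 years.

roughly 30 years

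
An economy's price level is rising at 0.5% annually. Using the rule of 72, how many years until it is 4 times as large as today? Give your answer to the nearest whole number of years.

about 288 years

Doubling time ≈ 72/0.5 = 144.00 years.
4 = 2^2, so 2 doublings → 288 years.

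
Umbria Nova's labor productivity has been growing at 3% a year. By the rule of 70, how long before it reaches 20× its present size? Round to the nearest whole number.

around 101 years

At 3% it doubles every 70/3 ≈ 23.33 years.
Reaching 20× takes log₂(20) ≈ 4.32 doublings.
4.32 × 23.33 ≈ 101 years.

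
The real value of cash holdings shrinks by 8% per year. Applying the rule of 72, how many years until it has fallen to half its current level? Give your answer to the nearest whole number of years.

about 9 years

Falling at 8%, it halves about every 72/8 = 9.00 years.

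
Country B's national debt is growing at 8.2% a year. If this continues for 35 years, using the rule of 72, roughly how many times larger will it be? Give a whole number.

≈ 16 times

72/8.2 ≈ 8.78 years per doubling.
35 years fits 4 doublings: 2^4 = 16.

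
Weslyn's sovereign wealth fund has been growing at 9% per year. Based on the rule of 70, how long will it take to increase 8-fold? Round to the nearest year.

≈ 23 years

One doubling takes 70/9 = 7.78 years.
8× is 3 doublings, so 3 × 7.78 ≈ 23 years.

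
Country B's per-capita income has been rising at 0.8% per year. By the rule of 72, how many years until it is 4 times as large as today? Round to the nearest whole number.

≈ 180 years

At 0.8% it doubles every 72/0.8 ≈ 90.00 years.
4 = 2^2, so 2 doublings → 180 years.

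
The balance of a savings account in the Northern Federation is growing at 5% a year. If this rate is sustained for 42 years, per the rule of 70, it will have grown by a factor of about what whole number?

≈ 8 times

Doubling time ≈ 70/5 = 14.00 years.
42/14.00 ≈ 3 doublings, so about 2^3 = 8×.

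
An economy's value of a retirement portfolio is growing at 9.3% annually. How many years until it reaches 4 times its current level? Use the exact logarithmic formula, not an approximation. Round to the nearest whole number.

16 years

t = ln(4) / ln(1 + 0.093) = 1.3863 / 0.088926 ≈ 15.59.
≈ 16 years.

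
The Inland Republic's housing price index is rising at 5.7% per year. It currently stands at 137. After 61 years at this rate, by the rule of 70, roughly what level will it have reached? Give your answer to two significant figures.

≈ 4300

Doubling time ≈ 70/5.7 = 12.28 years.
61 years is 61/12.28 ≈ 4.97 doublings, a factor of 2^4.97 ≈ 31.34.
137 × 31.34 ≈ 4300.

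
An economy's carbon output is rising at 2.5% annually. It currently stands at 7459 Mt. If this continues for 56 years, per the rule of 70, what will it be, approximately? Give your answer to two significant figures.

about 30000 Mt

Doubling time ≈ 70/2.5 = 28.00 years.
56 years is 56/28.00 ≈ 2.00 doublings, a factor of 2^2.00 ≈ 4.00.
7459 × 4.00 ≈ 30000 Mt.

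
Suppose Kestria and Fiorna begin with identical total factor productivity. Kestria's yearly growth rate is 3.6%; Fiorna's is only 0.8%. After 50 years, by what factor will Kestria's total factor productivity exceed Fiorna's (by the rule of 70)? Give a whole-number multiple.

Only the 2.8-point difference matters.
70/2.8 ≈ 25.00 years per doubling of the ratio; 50 years gives 2.00 doublings, so ≈ 4×.

4 times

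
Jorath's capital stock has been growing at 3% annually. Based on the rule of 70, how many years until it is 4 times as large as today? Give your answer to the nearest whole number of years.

Doubling time ≈ 70/3 = 23.33 years.
Getting to 4× needs 2 doublings: 2 × 23.33 ≈ 47 years.

about 47 years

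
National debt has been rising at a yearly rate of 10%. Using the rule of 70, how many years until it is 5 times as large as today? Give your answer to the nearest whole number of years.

At 10% it doubles every 70/10 ≈ 7.00 years.
5× is log₂ 5 ≈ 2.32 doublings, so ≈ 2.32 × 7.00 = 16 years.

around 16 years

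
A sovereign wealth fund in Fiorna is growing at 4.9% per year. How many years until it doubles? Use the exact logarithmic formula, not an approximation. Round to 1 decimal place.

t = ln(2) / ln(1 + 0.049) = 0.6931 / 0.047837 ≈ 14.49.

14.5 years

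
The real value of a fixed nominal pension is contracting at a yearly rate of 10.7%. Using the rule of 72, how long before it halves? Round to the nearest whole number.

The rule works in reverse for decay: 72/10.7 ≈ 6.73 years to halve.

roughly 7 years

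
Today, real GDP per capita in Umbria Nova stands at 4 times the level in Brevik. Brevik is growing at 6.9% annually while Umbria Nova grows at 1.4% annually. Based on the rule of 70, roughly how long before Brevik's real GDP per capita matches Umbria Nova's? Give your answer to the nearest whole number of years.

What matters is the difference: 5.5 pp.
Rule of 70 on the gap: the ratio halves every 70/5.5 ≈ 12.73 years.
A 4 times gap closes after 2 halvings: 2 × 12.73 ≈ 25 years.

around 25 years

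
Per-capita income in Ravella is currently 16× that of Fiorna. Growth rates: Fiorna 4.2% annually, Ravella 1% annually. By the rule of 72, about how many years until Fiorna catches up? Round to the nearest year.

What matters is the difference: 3.2 pp.
Rule of 72 on the gap: the ratio halves every 72/3.2 ≈ 22.50 years.
A 16× gap closes after 4 halvings: 4 × 22.50 ≈ 90 years.

roughly 90 years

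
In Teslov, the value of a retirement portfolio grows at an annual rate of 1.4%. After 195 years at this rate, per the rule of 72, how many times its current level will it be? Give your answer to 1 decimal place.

approximately 13.8 times

Doubles every ≈ 51.43 years (72/1.4).
195 years is 3.79 doublings; 2^3.79 ≈ 13.8×.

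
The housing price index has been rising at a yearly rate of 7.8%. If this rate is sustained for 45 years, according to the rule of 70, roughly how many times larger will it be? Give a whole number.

70/7.8 ≈ 8.97 years per doubling.
45 years fits 5 doublings: 2^5 = 32.

approximately 32 times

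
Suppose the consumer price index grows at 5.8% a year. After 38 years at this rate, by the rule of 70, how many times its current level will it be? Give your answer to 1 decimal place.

about 8.9 times

Doubles every ≈ 12.07 years (70/5.8).
38 years is 3.15 doublings; 2^3.15 ≈ 8.9×.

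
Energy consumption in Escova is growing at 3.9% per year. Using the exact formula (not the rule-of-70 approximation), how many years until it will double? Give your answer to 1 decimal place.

18.1 years

t = ln(2) / ln(1 + 0.039) = 0.6931 / 0.038259 ≈ 18.12.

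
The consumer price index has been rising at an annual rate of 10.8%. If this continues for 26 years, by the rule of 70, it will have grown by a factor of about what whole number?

≈ 16 times

70/10.8 ≈ 6.48 years per doubling.
26 years fits 4 doublings: 2^4 = 16.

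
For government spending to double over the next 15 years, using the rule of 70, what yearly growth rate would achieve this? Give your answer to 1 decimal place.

4.7%

70 / 15 ≈ 4.67, so about 4.7% per year.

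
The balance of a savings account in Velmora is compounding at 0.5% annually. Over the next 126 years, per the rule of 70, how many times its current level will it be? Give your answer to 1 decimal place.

Doubling time ≈ 70/0.5 = 140.00 years.
126 years / 140.00 ≈ 0.90 doublings → factor 2^0.90 ≈ 1.9.

around 1.9 times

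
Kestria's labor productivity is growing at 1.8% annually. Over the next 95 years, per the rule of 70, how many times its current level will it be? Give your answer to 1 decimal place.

5.4 times

Doubles every ≈ 38.89 years (70/1.8).
95 years is 2.44 doublings; 2^2.44 ≈ 5.4×.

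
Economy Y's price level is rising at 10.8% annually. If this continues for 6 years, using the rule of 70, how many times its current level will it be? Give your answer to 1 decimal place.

approximately 1.9 times

Doubling time ≈ 70/10.8 = 6.48 years.
6 years / 6.48 ≈ 0.93 doublings → factor 2^0.93 ≈ 1.9.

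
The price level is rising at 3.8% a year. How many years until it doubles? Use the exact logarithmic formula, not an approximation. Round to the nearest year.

t = ln(2) / ln(1 + 0.038) = 0.6931 / 0.037296 ≈ 18.58.
≈ 19 years.

19 years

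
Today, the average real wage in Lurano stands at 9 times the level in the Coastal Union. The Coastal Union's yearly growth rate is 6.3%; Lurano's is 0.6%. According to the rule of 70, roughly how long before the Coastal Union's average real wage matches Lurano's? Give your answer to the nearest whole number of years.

the Coastal Union gains on Lurano at 6.3% − 0.6% = 5.7 points a year.
At that relative rate the gap halves every 70/5.7 ≈ 12.28 years.
A 9 times gap takes log₂(9) ≈ 3.17 halvings to close: 3.17 × 12.28 ≈ 39 years.

approximately 39 years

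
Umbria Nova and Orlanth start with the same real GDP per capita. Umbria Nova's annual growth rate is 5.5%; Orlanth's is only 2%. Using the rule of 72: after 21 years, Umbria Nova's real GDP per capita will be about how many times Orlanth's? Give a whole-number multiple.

roughly 2 times

Umbria Nova pulls ahead at 3.5 pp per year, so the ratio doubles every 72/3.5 ≈ 20.57 years.
In 21 years that's 1.02 doublings: 2^1.02 ≈ 2.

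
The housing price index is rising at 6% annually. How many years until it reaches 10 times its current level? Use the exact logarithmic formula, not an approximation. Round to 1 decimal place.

t = ln(10) / ln(1 + 0.06) = 2.3026 / 0.058269 ≈ 39.52.

39.5 years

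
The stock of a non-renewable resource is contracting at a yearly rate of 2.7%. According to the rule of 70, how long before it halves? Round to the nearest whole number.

Halving time ≈ 70 / 2.7 = 25.93 → 26 years.

around 26 years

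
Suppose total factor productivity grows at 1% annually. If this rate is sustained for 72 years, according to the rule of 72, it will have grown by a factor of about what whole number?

approximately 2 times

72/1 ≈ 72.00 years per doubling.
72 years fits 1 doubling: 2^1 = 2.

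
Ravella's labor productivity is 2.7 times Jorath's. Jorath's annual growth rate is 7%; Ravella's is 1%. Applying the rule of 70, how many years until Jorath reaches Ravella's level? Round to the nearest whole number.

17 years

What matters is the difference: 6 pp.
Rule of 70 on the gap: the ratio halves every 70/6 ≈ 11.67 years.
A 2.7 times gap takes log₂(2.7) ≈ 1.43 halvings to close: 1.43 × 11.67 ≈ 17 years.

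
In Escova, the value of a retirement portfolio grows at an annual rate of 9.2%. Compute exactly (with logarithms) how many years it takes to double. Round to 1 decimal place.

7.9 years

t = ln(2) / ln(1 + 0.092) = 0.6931 / 0.088011 ≈ 7.88.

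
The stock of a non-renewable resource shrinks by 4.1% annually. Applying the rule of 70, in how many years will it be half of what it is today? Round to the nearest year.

The rule works in reverse for decay: 70/4.1 ≈ 17.07 years to halve.

17 years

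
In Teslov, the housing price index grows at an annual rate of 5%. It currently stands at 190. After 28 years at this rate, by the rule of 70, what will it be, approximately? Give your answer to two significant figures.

around 760

Doubling time ≈ 70/5 = 14.00 years.
28 years is 28/14.00 ≈ 2.00 doublings, a factor of 2^2.00 ≈ 4.00.
190 × 4.00 ≈ 760.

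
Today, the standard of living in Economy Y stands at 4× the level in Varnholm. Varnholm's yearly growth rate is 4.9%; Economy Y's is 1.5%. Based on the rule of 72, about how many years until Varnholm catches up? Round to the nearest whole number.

Varnholm gains on Economy Y at 4.9% − 1.5% = 3.4 points a year.
At that relative rate the gap halves every 72/3.4 ≈ 21.18 years.
A 4× gap closes after 2 halvings: 2 × 21.18 ≈ 42 years.

42 years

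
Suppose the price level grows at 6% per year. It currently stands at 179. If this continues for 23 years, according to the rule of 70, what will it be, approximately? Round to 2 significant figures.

around 700

It doubles every 70/6 ≈ 11.67 years, so 23 years is 1.97 doublings.
2^1.97 ≈ 3.92; 179 × 3.92 ≈ 700.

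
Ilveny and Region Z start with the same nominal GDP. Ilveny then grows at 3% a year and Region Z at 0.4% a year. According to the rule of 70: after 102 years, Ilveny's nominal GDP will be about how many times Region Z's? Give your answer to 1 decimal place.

about 13.8 times

Rate gap = 3% − 0.4% = 2.6 points.
The ratio doubles every 70/2.6 ≈ 26.92 years.
102/26.92 ≈ 3.79 doublings → ratio ≈ 2^3.79 ≈ 13.8.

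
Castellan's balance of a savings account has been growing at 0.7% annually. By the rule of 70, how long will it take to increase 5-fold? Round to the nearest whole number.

One doubling takes 70/0.7 = 100.00 years.
Reaching 5× takes log₂(5) ≈ 2.32 doublings.
2.32 × 100.00 ≈ 232 years.

approximately 232 years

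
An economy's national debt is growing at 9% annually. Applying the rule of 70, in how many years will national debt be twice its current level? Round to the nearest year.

about 8 years

At 9%, doubling takes about 70/9 = 7.78 years.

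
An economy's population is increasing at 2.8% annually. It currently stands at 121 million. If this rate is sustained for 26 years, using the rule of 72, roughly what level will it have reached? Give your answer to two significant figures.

Doubling time ≈ 72/2.8 = 25.71 years.
26 years is 26/25.71 ≈ 1.01 doublings, a factor of 2^1.01 ≈ 2.01.
121 × 2.01 ≈ 240 million.

roughly 240 million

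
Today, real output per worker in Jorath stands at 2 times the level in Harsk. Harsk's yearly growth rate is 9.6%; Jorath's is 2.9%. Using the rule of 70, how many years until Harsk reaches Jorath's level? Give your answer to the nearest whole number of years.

around 10 years

The growth-rate gap is 9.6% − 2.9% = 6.7 percentage points.
So the ratio between them halves every 70/6.7 ≈ 10.45 years.
A 2 times gap closes after 1 halving: 1 × 10.45 ≈ 10 years.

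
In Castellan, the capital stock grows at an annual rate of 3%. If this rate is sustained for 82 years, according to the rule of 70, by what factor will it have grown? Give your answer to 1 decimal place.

Doubling time ≈ 70/3 = 23.33 years.
82 years / 23.33 ≈ 3.51 doublings → factor 2^3.51 ≈ 11.4.

roughly 11.4 times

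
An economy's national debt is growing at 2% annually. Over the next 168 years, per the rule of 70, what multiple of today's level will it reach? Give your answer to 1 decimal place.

Doubling time ≈ 70/2 = 35.00 years.
168 years / 35.00 ≈ 4.80 doublings → factor 2^4.80 ≈ 27.9.

27.9 times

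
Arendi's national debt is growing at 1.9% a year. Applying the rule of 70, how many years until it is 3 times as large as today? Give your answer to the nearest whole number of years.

around 58 years

Doubling time ≈ 70/1.9 = 36.84 years.
Reaching 3× takes log₂(3) ≈ 1.58 doublings.
1.58 × 36.84 ≈ 58 years.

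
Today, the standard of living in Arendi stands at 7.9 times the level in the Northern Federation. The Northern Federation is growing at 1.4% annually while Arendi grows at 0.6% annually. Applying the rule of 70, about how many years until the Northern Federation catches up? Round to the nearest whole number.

the Northern Federation gains on Arendi at 1.4% − 0.6% = 0.8 points a year.
At that relative rate the gap halves every 70/0.8 ≈ 87.50 years.
A 7.9 times gap takes log₂(7.9) ≈ 2.98 halvings to close: 2.98 × 87.50 ≈ 261 years.

≈ 261 years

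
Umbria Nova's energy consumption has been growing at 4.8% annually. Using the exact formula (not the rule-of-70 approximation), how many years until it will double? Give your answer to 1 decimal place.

14.8 years

t = ln(2) / ln(1 + 0.048) = 0.6931 / 0.046884 ≈ 14.78.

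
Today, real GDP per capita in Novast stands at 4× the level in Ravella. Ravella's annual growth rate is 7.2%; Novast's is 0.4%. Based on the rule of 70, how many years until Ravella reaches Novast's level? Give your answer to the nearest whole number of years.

What matters is the difference: 6.8 pp.
Rule of 70 on the gap: the ratio halves every 70/6.8 ≈ 10.29 years.
A 4× gap closes after 2 halvings: 2 × 10.29 ≈ 21 years.

around 21 years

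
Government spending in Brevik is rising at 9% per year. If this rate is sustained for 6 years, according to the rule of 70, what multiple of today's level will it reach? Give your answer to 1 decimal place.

Doubles every ≈ 7.78 years (70/9).
6 years is 0.77 doublings; 2^0.77 ≈ 1.7×.

around 1.7 times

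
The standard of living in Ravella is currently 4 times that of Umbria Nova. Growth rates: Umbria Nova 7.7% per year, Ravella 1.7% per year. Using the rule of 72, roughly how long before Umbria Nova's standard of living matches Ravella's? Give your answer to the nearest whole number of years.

The growth-rate gap is 7.7% − 1.7% = 6 percentage points.
So the ratio between them halves every 72/6 ≈ 12.00 years.
A 4 times gap closes after 2 halvings: 2 × 12.00 ≈ 24 years.

≈ 24 years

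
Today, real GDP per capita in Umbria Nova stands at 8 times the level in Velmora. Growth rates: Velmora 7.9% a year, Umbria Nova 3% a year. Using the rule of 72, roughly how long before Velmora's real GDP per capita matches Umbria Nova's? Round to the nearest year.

around 44 years

What matters is the difference: 4.9 pp.
Rule of 72 on the gap: the ratio halves every 72/4.9 ≈ 14.69 years.
An 8 times gap closes after 3 halvings: 3 × 14.69 ≈ 44 years.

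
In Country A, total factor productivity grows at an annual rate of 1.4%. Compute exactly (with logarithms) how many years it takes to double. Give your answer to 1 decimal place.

49.9 years

t = ln(2) / ln(1 + 0.014) = 0.6931 / 0.013903 ≈ 49.85.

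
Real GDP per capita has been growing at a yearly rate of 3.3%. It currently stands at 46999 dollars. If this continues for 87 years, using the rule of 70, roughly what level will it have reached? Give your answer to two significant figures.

810000 dollars

It doubles every 70/3.3 ≈ 21.21 years, so 87 years is 4.10 doublings.
2^4.10 ≈ 17.15; 46999 × 17.15 ≈ 810000 dollars.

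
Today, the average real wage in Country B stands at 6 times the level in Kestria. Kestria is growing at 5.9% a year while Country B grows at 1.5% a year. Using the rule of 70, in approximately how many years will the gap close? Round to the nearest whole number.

about 41 years

The growth-rate gap is 5.9% − 1.5% = 4.4 percentage points.
So the ratio between them halves every 70/4.4 ≈ 15.91 years.
A 6 times gap takes log₂(6) ≈ 2.58 halvings to close: 2.58 × 15.91 ≈ 41 years.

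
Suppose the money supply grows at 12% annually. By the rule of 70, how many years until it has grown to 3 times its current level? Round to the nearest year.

around 9 years

At 12% it doubles every 70/12 ≈ 5.83 years.
Reaching 3× takes log₂(3) ≈ 1.58 doublings.
1.58 × 5.83 ≈ 9 years.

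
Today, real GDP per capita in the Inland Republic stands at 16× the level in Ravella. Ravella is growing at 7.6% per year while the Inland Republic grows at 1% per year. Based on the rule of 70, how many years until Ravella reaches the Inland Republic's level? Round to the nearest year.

What matters is the difference: 6.6 pp.
Rule of 70 on the gap: the ratio halves every 70/6.6 ≈ 10.61 years.
A 16× gap closes after 4 halvings: 4 × 10.61 ≈ 42 years.

around 42 years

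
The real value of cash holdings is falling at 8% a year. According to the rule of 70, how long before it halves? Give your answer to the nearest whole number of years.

Halving time ≈ 70 / 8 = 8.75 → 9 years.

≈ 9 years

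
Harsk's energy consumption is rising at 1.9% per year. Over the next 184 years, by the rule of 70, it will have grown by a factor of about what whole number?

about 32 times

70/1.9 ≈ 36.84 years per doubling.
184 years fits 5 doublings: 2^5 = 32.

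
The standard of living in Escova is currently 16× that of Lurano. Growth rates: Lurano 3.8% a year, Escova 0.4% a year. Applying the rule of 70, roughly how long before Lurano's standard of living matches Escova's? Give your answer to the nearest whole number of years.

approximately 82 years

The growth-rate gap is 3.8% − 0.4% = 3.4 percentage points.
So the ratio between them halves every 70/3.4 ≈ 20.59 years.
A 16× gap closes after 4 halvings: 4 × 20.59 ≈ 82 years.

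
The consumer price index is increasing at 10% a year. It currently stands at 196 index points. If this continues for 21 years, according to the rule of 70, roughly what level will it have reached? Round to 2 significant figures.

Doubling time ≈ 70/10 = 7.00 years.
21 years is 21/7.00 ≈ 3.00 doublings, a factor of 2^3.00 ≈ 8.00.
196 × 8.00 ≈ 1600 index points.

around 1600 index points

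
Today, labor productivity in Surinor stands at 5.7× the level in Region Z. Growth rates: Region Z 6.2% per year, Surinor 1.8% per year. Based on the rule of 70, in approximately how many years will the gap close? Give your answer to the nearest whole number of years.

≈ 40 years

Region Z gains on Surinor at 6.2% − 1.8% = 4.4 points a year.
At that relative rate the gap halves every 70/4.4 ≈ 15.91 years.
A 5.7× gap takes log₂(5.7) ≈ 2.51 halvings to close: 2.51 × 15.91 ≈ 40 years.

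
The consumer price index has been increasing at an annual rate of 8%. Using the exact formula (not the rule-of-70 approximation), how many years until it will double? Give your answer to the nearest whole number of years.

t = ln(2) / ln(1 + 0.08) = 0.6931 / 0.076961 ≈ 9.01.
≈ 9 years.

9 years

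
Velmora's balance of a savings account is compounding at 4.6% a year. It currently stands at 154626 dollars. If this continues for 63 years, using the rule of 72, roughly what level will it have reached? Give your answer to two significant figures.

Doubling time ≈ 72/4.6 = 15.65 years.
63 years is 63/15.65 ≈ 4.03 doublings, a factor of 2^4.03 ≈ 16.34.
154626 × 16.34 ≈ 2500000 dollars.

approximately 2500000 dollars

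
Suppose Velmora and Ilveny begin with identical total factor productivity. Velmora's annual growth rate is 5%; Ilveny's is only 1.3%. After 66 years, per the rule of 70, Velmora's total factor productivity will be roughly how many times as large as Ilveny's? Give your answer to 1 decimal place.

around 11.2 times

Velmora pulls ahead at 3.7 pp per year, so the ratio doubles every 70/3.7 ≈ 18.92 years.
In 66 years that's 3.49 doublings: 2^3.49 ≈ 11.2.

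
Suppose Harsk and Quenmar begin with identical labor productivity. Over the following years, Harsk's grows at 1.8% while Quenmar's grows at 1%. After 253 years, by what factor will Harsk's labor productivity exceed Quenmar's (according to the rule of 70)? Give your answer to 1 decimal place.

≈ 7.4 times

Rate gap = 1.8% − 1% = 0.8 points.
The ratio doubles every 70/0.8 ≈ 87.50 years.
253/87.50 ≈ 2.89 doublings → ratio ≈ 2^2.89 ≈ 7.4.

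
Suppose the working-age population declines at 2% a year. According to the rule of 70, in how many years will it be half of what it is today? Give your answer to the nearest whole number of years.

Halving time ≈ 70 / 2 = 35.00 → 35 years.

approximately 35 years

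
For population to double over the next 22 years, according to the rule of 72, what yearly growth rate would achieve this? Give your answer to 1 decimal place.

about 3.3%

72 / 22 ≈ 3.27, so about 3.3% per year.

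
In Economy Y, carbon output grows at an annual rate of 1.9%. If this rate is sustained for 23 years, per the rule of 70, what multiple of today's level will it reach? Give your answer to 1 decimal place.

Doubles every ≈ 36.84 years (70/1.9).
23 years is 0.62 doublings; 2^0.62 ≈ 1.5×.

approximately 1.5 times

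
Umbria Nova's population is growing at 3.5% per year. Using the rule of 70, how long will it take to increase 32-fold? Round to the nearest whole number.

around 100 years

One doubling takes 70/3.5 = 20.00 years.
Getting to 32× needs 5 doublings: 5 × 20.00 ≈ 100 years.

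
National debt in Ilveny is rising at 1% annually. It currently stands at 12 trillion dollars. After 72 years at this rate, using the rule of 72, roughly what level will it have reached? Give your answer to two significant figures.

It doubles every 72/1 ≈ 72.00 years, so 72 years is 1.00 doublings.
2^1.00 ≈ 2.00; 12 × 2.00 ≈ 24 trillion dollars.

approximately 24 trillion dollars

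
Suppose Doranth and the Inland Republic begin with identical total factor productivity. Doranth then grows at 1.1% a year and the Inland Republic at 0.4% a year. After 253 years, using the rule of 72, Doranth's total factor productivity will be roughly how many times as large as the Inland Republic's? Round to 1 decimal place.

roughly 5.5 times

Rate gap = 1.1% − 0.4% = 0.7 points.
The ratio doubles every 72/0.7 ≈ 102.86 years.
253/102.86 ≈ 2.46 doublings → ratio ≈ 2^2.46 ≈ 5.5.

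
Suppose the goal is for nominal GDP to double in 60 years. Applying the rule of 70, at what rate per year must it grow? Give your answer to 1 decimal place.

70 / 60 ≈ 1.17, so about 1.2% per year.

about 1.2% per year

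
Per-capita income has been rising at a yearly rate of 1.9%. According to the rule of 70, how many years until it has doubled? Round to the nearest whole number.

about 37 years

Doubling time ≈ 70 / 1.9 = 36.84 years.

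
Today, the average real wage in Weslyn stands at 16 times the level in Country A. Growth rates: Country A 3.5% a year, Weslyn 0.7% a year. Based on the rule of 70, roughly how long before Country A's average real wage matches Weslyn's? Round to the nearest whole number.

Country A gains on Weslyn at 3.5% − 0.7% = 2.8 points a year.
At that relative rate the gap halves every 70/2.8 ≈ 25.00 years.
A 16 times gap closes after 4 halvings: 4 × 25.00 ≈ 100 years.

100 years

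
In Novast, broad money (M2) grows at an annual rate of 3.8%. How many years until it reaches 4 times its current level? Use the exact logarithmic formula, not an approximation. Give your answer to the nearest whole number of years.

37 years

t = ln(4) / ln(1 + 0.038) = 1.3863 / 0.037296 ≈ 37.17.
≈ 37 years.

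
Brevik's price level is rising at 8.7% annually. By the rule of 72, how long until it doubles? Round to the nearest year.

Doubling time ≈ 72 / 8.7 = 8.28 years.

about 8 years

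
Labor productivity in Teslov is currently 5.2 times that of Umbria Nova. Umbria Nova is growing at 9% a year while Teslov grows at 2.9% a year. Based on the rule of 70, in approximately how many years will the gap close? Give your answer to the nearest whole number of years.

Umbria Nova gains on Teslov at 9% − 2.9% = 6.1 points a year.
At that relative rate the gap halves every 70/6.1 ≈ 11.48 years.
A 5.2 times gap takes log₂(5.2) ≈ 2.38 halvings to close: 2.38 × 11.48 ≈ 27 years.

around 27 years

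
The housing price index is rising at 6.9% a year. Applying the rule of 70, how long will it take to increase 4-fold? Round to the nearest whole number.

≈ 20 years

Doubling time ≈ 70/6.9 = 10.14 years.
4× is 2 doublings, so 2 × 10.14 ≈ 20 years.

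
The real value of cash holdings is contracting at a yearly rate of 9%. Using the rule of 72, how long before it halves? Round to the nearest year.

Falling at 9%, it halves about every 72/9 = 8.00 years.

8 years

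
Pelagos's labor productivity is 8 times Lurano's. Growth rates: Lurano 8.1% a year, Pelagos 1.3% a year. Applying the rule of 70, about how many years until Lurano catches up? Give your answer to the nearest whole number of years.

approximately 31 years

The growth-rate gap is 8.1% − 1.3% = 6.8 percentage points.
So the ratio between them halves every 70/6.8 ≈ 10.29 years.
An 8 times gap closes after 3 halvings: 3 × 10.29 ≈ 31 years.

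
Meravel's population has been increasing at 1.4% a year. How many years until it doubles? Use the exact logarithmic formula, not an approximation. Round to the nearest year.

t = ln(2) / ln(1 + 0.014) = 0.6931 / 0.013903 ≈ 49.85.
≈ 50 years.

50 years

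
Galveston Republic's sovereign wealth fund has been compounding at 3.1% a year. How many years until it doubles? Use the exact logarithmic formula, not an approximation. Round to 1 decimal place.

22.7 years

t = ln(2) / ln(1 + 0.031) = 0.6931 / 0.030529 ≈ 22.70.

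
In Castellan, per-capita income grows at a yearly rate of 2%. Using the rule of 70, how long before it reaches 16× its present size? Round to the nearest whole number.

roughly 140 years

One doubling takes 70/2 = 35.00 years.
16× is 4 doublings, so 4 × 35.00 ≈ 140 years.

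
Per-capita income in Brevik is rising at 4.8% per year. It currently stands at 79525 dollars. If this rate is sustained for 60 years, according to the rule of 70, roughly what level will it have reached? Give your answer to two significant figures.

roughly 1400000 dollars

It doubles every 70/4.8 ≈ 14.58 years, so 60 years is 4.12 doublings.
2^4.12 ≈ 17.39; 79525 × 17.39 ≈ 1400000 dollars.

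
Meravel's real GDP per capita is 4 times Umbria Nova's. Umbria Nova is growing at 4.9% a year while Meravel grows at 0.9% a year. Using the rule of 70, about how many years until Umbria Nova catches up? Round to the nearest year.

The growth-rate gap is 4.9% − 0.9% = 4 percentage points.
So the ratio between them halves every 70/4 ≈ 17.50 years.
A 4 times gap closes after 2 halvings: 2 × 17.50 ≈ 35 years.

around 35 years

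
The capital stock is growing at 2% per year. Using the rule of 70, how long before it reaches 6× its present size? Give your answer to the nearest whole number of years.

around 90 years

At 2% it doubles every 70/2 ≈ 35.00 years.
6× is log₂ 6 ≈ 2.58 doublings, so ≈ 2.58 × 35.00 = 90 years.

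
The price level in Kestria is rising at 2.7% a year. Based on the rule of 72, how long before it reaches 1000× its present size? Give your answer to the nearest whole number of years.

At 2.7% it doubles every 72/2.7 ≈ 26.67 years.
1000× is log₂ 1000 ≈ 9.97 doublings, so ≈ 9.97 × 26.67 = 266 years.

266 years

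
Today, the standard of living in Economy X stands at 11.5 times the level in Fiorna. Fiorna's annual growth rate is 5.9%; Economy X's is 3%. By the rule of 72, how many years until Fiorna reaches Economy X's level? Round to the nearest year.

87 years

The growth-rate gap is 5.9% − 3% = 2.9 percentage points.
So the ratio between them halves every 72/2.9 ≈ 24.83 years.
An 11.5 times gap takes log₂(11.5) ≈ 3.52 halvings to close: 3.52 × 24.83 ≈ 87 years.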